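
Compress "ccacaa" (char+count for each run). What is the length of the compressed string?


Input: ccacaa
Runs:
  'c' x 2 => "c2"
  'a' x 1 => "a1"
  'c' x 1 => "c1"
  'a' x 2 => "a2"
Compressed: "c2a1c1a2"
Compressed length: 8

8


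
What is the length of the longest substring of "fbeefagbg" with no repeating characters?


Input: "fbeefagbg"
Sliding window (track last position of each char):
  Position 0 ('f'): window [0,0] length 1 -- new best
  Position 1 ('b'): window [0,1] length 2 -- new best
  Position 2 ('e'): window [0,2] length 3 -- new best
  Position 3 ('e'): repeat (last at 2), move window start to 3
  Position 3 ('e'): window [3,3] length 1
  Position 4 ('f'): window [3,4] length 2
  Position 5 ('a'): window [3,5] length 3
  Position 6 ('g'): window [3,6] length 4 -- new best
  Position 7 ('b'): window [3,7] length 5 -- new best
  Position 8 ('g'): repeat (last at 6), move window start to 7
  Position 8 ('g'): window [7,8] length 2
Longest substring with no repeats: "efagb" with length 5

5


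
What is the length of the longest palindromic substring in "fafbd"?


Input: "fafbd"
Checking substrings for palindromes:
  [0:3] "faf" (len 3) => palindrome
Longest palindromic substring: "faf" with length 3

3


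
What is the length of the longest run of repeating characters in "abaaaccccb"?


Input: "abaaaccccb"
Scanning for longest run:
  Position 1 ('b'): new char, reset run to 1
  Position 2 ('a'): new char, reset run to 1
  Position 3 ('a'): continues run of 'a', length=2
  Position 4 ('a'): continues run of 'a', length=3
  Position 5 ('c'): new char, reset run to 1
  Position 6 ('c'): continues run of 'c', length=2
  Position 7 ('c'): continues run of 'c', length=3
  Position 8 ('c'): continues run of 'c', length=4
  Position 9 ('b'): new char, reset run to 1
Longest run: 'c' with length 4

4


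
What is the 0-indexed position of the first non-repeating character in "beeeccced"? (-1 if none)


Input: beeeccced
Character frequencies:
  'b': 1
  'c': 3
  'd': 1
  'e': 4
Scanning left to right for freq == 1:
  Position 0 ('b'): unique! => answer = 0

0


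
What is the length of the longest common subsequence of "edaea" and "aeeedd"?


LCS of "edaea" and "aeeedd"
DP table:
           a    e    e    e    d    d
      0    0    0    0    0    0    0
  e   0    0    1    1    1    1    1
  d   0    0    1    1    1    2    2
  a   0    1    1    1    1    2    2
  e   0    1    2    2    2    2    2
  a   0    1    2    2    2    2    2
LCS length = dp[5][6] = 2

2


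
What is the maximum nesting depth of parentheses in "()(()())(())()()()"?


Input: "()(()())(())()()()"
Tracking depth:
  Position 0 '(': depth becomes 1
  Position 1 ')': depth becomes 0
  Position 2 '(': depth becomes 1
  Position 3 '(': depth becomes 2
  Position 4 ')': depth becomes 1
  Position 5 '(': depth becomes 2
  Position 6 ')': depth becomes 1
  Position 7 ')': depth becomes 0
  Position 8 '(': depth becomes 1
  Position 9 '(': depth becomes 2
  Position 10 ')': depth becomes 1
  Position 11 ')': depth becomes 0
  Position 12 '(': depth becomes 1
  Position 13 ')': depth becomes 0
  Position 14 '(': depth becomes 1
  Position 15 ')': depth becomes 0
  Position 16 '(': depth becomes 1
  Position 17 ')': depth becomes 0
Maximum depth reached: 2

2


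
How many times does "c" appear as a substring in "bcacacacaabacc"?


Searching for "c" in "bcacacacaabacc"
Scanning each position:
  Position 0: "b" => no
  Position 1: "c" => MATCH
  Position 2: "a" => no
  Position 3: "c" => MATCH
  Position 4: "a" => no
  Position 5: "c" => MATCH
  Position 6: "a" => no
  Position 7: "c" => MATCH
  Position 8: "a" => no
  Position 9: "a" => no
  Position 10: "b" => no
  Position 11: "a" => no
  Position 12: "c" => MATCH
  Position 13: "c" => MATCH
Total occurrences: 6

6


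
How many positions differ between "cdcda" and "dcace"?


Comparing "cdcda" and "dcace" position by position:
  Position 0: 'c' vs 'd' => DIFFER
  Position 1: 'd' vs 'c' => DIFFER
  Position 2: 'c' vs 'a' => DIFFER
  Position 3: 'd' vs 'c' => DIFFER
  Position 4: 'a' vs 'e' => DIFFER
Positions that differ: 5

5


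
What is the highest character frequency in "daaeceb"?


Input: daaeceb
Character counts:
  'a': 2
  'b': 1
  'c': 1
  'd': 1
  'e': 2
Maximum frequency: 2

2


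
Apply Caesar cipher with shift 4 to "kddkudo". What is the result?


Caesar cipher: shift "kddkudo" by 4
  'k' (pos 10) + 4 = pos 14 = 'o'
  'd' (pos 3) + 4 = pos 7 = 'h'
  'd' (pos 3) + 4 = pos 7 = 'h'
  'k' (pos 10) + 4 = pos 14 = 'o'
  'u' (pos 20) + 4 = pos 24 = 'y'
  'd' (pos 3) + 4 = pos 7 = 'h'
  'o' (pos 14) + 4 = pos 18 = 's'
Result: ohhoyhs

ohhoyhs


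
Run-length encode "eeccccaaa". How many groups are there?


Input: eeccccaaa
Scanning for consecutive runs:
  Group 1: 'e' x 2 (positions 0-1)
  Group 2: 'c' x 4 (positions 2-5)
  Group 3: 'a' x 3 (positions 6-8)
Total groups: 3

3


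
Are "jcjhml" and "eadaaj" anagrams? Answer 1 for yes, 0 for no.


Strings: "jcjhml", "eadaaj"
Sorted first:  chjjlm
Sorted second: aaadej
Differ at position 0: 'c' vs 'a' => not anagrams

0


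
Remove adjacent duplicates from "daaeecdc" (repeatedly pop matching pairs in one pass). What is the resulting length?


Input: daaeecdc
Stack-based adjacent duplicate removal:
  Read 'd': push. Stack: d
  Read 'a': push. Stack: da
  Read 'a': matches stack top 'a' => pop. Stack: d
  Read 'e': push. Stack: de
  Read 'e': matches stack top 'e' => pop. Stack: d
  Read 'c': push. Stack: dc
  Read 'd': push. Stack: dcd
  Read 'c': push. Stack: dcdc
Final stack: "dcdc" (length 4)

4


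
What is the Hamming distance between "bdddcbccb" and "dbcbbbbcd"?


Comparing "bdddcbccb" and "dbcbbbbcd" position by position:
  Position 0: 'b' vs 'd' => differ
  Position 1: 'd' vs 'b' => differ
  Position 2: 'd' vs 'c' => differ
  Position 3: 'd' vs 'b' => differ
  Position 4: 'c' vs 'b' => differ
  Position 5: 'b' vs 'b' => same
  Position 6: 'c' vs 'b' => differ
  Position 7: 'c' vs 'c' => same
  Position 8: 'b' vs 'd' => differ
Total differences (Hamming distance): 7

7


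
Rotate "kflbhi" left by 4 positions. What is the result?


Input: "kflbhi", rotate left by 4
First 4 characters: "kflb"
Remaining characters: "hi"
Concatenate remaining + first: "hi" + "kflb" = "hikflb"

hikflb


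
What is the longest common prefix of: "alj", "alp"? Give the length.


Words: alj, alp
  Position 0: all 'a' => match
  Position 1: all 'l' => match
  Position 2: ('j', 'p') => mismatch, stop
LCP = "al" (length 2)

2


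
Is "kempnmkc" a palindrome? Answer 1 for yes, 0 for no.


Input: kempnmkc
Reversed: ckmnpmek
  Compare pos 0 ('k') with pos 7 ('c'): MISMATCH
  Compare pos 1 ('e') with pos 6 ('k'): MISMATCH
  Compare pos 2 ('m') with pos 5 ('m'): match
  Compare pos 3 ('p') with pos 4 ('n'): MISMATCH
Result: not a palindrome

0


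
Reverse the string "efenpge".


Input: efenpge
Reading characters right to left:
  Position 6: 'e'
  Position 5: 'g'
  Position 4: 'p'
  Position 3: 'n'
  Position 2: 'e'
  Position 1: 'f'
  Position 0: 'e'
Reversed: egpnefe

egpnefe


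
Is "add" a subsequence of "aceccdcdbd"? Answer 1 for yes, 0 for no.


Check if "add" is a subsequence of "aceccdcdbd"
Greedy scan:
  Position 0 ('a'): matches sub[0] = 'a'
  Position 1 ('c'): no match needed
  Position 2 ('e'): no match needed
  Position 3 ('c'): no match needed
  Position 4 ('c'): no match needed
  Position 5 ('d'): matches sub[1] = 'd'
  Position 6 ('c'): no match needed
  Position 7 ('d'): matches sub[2] = 'd'
  Position 8 ('b'): no match needed
  Position 9 ('d'): no match needed
All 3 characters matched => is a subsequence

1


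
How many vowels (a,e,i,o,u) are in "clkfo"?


Input: clkfo
Checking each character:
  'c' at position 0: consonant
  'l' at position 1: consonant
  'k' at position 2: consonant
  'f' at position 3: consonant
  'o' at position 4: vowel (running total: 1)
Total vowels: 1

1


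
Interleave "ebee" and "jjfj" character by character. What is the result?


Interleaving "ebee" and "jjfj":
  Position 0: 'e' from first, 'j' from second => "ej"
  Position 1: 'b' from first, 'j' from second => "bj"
  Position 2: 'e' from first, 'f' from second => "ef"
  Position 3: 'e' from first, 'j' from second => "ej"
Result: ejbjefej

ejbjefej


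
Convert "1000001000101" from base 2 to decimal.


Input: "1000001000101" in base 2
Positional expansion:
  Digit '1' (value 1) x 2^12 = 4096
  Digit '0' (value 0) x 2^11 = 0
  Digit '0' (value 0) x 2^10 = 0
  Digit '0' (value 0) x 2^9 = 0
  Digit '0' (value 0) x 2^8 = 0
  Digit '0' (value 0) x 2^7 = 0
  Digit '1' (value 1) x 2^6 = 64
  Digit '0' (value 0) x 2^5 = 0
  Digit '0' (value 0) x 2^4 = 0
  Digit '0' (value 0) x 2^3 = 0
  Digit '1' (value 1) x 2^2 = 4
  Digit '0' (value 0) x 2^1 = 0
  Digit '1' (value 1) x 2^0 = 1
Sum = 4165

4165


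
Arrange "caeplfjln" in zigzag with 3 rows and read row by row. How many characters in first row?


Zigzag "caeplfjln" into 3 rows:
Placing characters:
  'c' => row 0
  'a' => row 1
  'e' => row 2
  'p' => row 1
  'l' => row 0
  'f' => row 1
  'j' => row 2
  'l' => row 1
  'n' => row 0
Rows:
  Row 0: "cln"
  Row 1: "apfl"
  Row 2: "ej"
First row length: 3

3


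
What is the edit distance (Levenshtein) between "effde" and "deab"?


Computing edit distance: "effde" -> "deab"
DP table:
           d    e    a    b
      0    1    2    3    4
  e   1    1    1    2    3
  f   2    2    2    2    3
  f   3    3    3    3    3
  d   4    3    4    4    4
  e   5    4    3    4    5
Edit distance = dp[5][4] = 5

5


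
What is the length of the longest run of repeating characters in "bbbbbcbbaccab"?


Input: "bbbbbcbbaccab"
Scanning for longest run:
  Position 1 ('b'): continues run of 'b', length=2
  Position 2 ('b'): continues run of 'b', length=3
  Position 3 ('b'): continues run of 'b', length=4
  Position 4 ('b'): continues run of 'b', length=5
  Position 5 ('c'): new char, reset run to 1
  Position 6 ('b'): new char, reset run to 1
  Position 7 ('b'): continues run of 'b', length=2
  Position 8 ('a'): new char, reset run to 1
  Position 9 ('c'): new char, reset run to 1
  Position 10 ('c'): continues run of 'c', length=2
  Position 11 ('a'): new char, reset run to 1
  Position 12 ('b'): new char, reset run to 1
Longest run: 'b' with length 5

5


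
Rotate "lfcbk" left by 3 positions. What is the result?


Input: "lfcbk", rotate left by 3
First 3 characters: "lfc"
Remaining characters: "bk"
Concatenate remaining + first: "bk" + "lfc" = "bklfc"

bklfc


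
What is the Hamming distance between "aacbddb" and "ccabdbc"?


Comparing "aacbddb" and "ccabdbc" position by position:
  Position 0: 'a' vs 'c' => differ
  Position 1: 'a' vs 'c' => differ
  Position 2: 'c' vs 'a' => differ
  Position 3: 'b' vs 'b' => same
  Position 4: 'd' vs 'd' => same
  Position 5: 'd' vs 'b' => differ
  Position 6: 'b' vs 'c' => differ
Total differences (Hamming distance): 5

5


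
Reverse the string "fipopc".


Input: fipopc
Reading characters right to left:
  Position 5: 'c'
  Position 4: 'p'
  Position 3: 'o'
  Position 2: 'p'
  Position 1: 'i'
  Position 0: 'f'
Reversed: cpopif

cpopif


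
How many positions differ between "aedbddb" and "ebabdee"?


Comparing "aedbddb" and "ebabdee" position by position:
  Position 0: 'a' vs 'e' => DIFFER
  Position 1: 'e' vs 'b' => DIFFER
  Position 2: 'd' vs 'a' => DIFFER
  Position 3: 'b' vs 'b' => same
  Position 4: 'd' vs 'd' => same
  Position 5: 'd' vs 'e' => DIFFER
  Position 6: 'b' vs 'e' => DIFFER
Positions that differ: 5

5


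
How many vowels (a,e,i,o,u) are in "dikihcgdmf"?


Input: dikihcgdmf
Checking each character:
  'd' at position 0: consonant
  'i' at position 1: vowel (running total: 1)
  'k' at position 2: consonant
  'i' at position 3: vowel (running total: 2)
  'h' at position 4: consonant
  'c' at position 5: consonant
  'g' at position 6: consonant
  'd' at position 7: consonant
  'm' at position 8: consonant
  'f' at position 9: consonant
Total vowels: 2

2


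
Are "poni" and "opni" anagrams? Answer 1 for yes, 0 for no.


Strings: "poni", "opni"
Sorted first:  inop
Sorted second: inop
Sorted forms match => anagrams

1


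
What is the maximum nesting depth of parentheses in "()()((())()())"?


Input: "()()((())()())"
Tracking depth:
  Position 0 '(': depth becomes 1
  Position 1 ')': depth becomes 0
  Position 2 '(': depth becomes 1
  Position 3 ')': depth becomes 0
  Position 4 '(': depth becomes 1
  Position 5 '(': depth becomes 2
  Position 6 '(': depth becomes 3
  Position 7 ')': depth becomes 2
  Position 8 ')': depth becomes 1
  Position 9 '(': depth becomes 2
  Position 10 ')': depth becomes 1
  Position 11 '(': depth becomes 2
  Position 12 ')': depth becomes 1
  Position 13 ')': depth becomes 0
Maximum depth reached: 3

3


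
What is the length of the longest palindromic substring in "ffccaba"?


Input: "ffccaba"
Checking substrings for palindromes:
  [4:7] "aba" (len 3) => palindrome
  [0:2] "ff" (len 2) => palindrome
  [2:4] "cc" (len 2) => palindrome
Longest palindromic substring: "aba" with length 3

3


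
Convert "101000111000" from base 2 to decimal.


Input: "101000111000" in base 2
Positional expansion:
  Digit '1' (value 1) x 2^11 = 2048
  Digit '0' (value 0) x 2^10 = 0
  Digit '1' (value 1) x 2^9 = 512
  Digit '0' (value 0) x 2^8 = 0
  Digit '0' (value 0) x 2^7 = 0
  Digit '0' (value 0) x 2^6 = 0
  Digit '1' (value 1) x 2^5 = 32
  Digit '1' (value 1) x 2^4 = 16
  Digit '1' (value 1) x 2^3 = 8
  Digit '0' (value 0) x 2^2 = 0
  Digit '0' (value 0) x 2^1 = 0
  Digit '0' (value 0) x 2^0 = 0
Sum = 2616

2616


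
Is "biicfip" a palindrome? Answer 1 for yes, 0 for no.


Input: biicfip
Reversed: pifciib
  Compare pos 0 ('b') with pos 6 ('p'): MISMATCH
  Compare pos 1 ('i') with pos 5 ('i'): match
  Compare pos 2 ('i') with pos 4 ('f'): MISMATCH
Result: not a palindrome

0


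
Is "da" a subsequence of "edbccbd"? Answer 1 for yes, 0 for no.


Check if "da" is a subsequence of "edbccbd"
Greedy scan:
  Position 0 ('e'): no match needed
  Position 1 ('d'): matches sub[0] = 'd'
  Position 2 ('b'): no match needed
  Position 3 ('c'): no match needed
  Position 4 ('c'): no match needed
  Position 5 ('b'): no match needed
  Position 6 ('d'): no match needed
Only matched 1/2 characters => not a subsequence

0


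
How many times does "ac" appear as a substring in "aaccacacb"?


Searching for "ac" in "aaccacacb"
Scanning each position:
  Position 0: "aa" => no
  Position 1: "ac" => MATCH
  Position 2: "cc" => no
  Position 3: "ca" => no
  Position 4: "ac" => MATCH
  Position 5: "ca" => no
  Position 6: "ac" => MATCH
  Position 7: "cb" => no
Total occurrences: 3

3


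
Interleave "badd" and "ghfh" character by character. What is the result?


Interleaving "badd" and "ghfh":
  Position 0: 'b' from first, 'g' from second => "bg"
  Position 1: 'a' from first, 'h' from second => "ah"
  Position 2: 'd' from first, 'f' from second => "df"
  Position 3: 'd' from first, 'h' from second => "dh"
Result: bgahdfdh

bgahdfdh


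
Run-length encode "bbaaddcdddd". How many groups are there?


Input: bbaaddcdddd
Scanning for consecutive runs:
  Group 1: 'b' x 2 (positions 0-1)
  Group 2: 'a' x 2 (positions 2-3)
  Group 3: 'd' x 2 (positions 4-5)
  Group 4: 'c' x 1 (positions 6-6)
  Group 5: 'd' x 4 (positions 7-10)
Total groups: 5

5


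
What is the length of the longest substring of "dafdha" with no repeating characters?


Input: "dafdha"
Sliding window (track last position of each char):
  Position 0 ('d'): window [0,0] length 1 -- new best
  Position 1 ('a'): window [0,1] length 2 -- new best
  Position 2 ('f'): window [0,2] length 3 -- new best
  Position 3 ('d'): repeat (last at 0), move window start to 1
  Position 3 ('d'): window [1,3] length 3
  Position 4 ('h'): window [1,4] length 4 -- new best
  Position 5 ('a'): repeat (last at 1), move window start to 2
  Position 5 ('a'): window [2,5] length 4
Longest substring with no repeats: "afdh" with length 4

4


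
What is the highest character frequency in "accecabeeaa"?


Input: accecabeeaa
Character counts:
  'a': 4
  'b': 1
  'c': 3
  'e': 3
Maximum frequency: 4

4


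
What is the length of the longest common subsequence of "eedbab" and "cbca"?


LCS of "eedbab" and "cbca"
DP table:
           c    b    c    a
      0    0    0    0    0
  e   0    0    0    0    0
  e   0    0    0    0    0
  d   0    0    0    0    0
  b   0    0    1    1    1
  a   0    0    1    1    2
  b   0    0    1    1    2
LCS length = dp[6][4] = 2

2


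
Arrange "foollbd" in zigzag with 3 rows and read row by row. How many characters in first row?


Zigzag "foollbd" into 3 rows:
Placing characters:
  'f' => row 0
  'o' => row 1
  'o' => row 2
  'l' => row 1
  'l' => row 0
  'b' => row 1
  'd' => row 2
Rows:
  Row 0: "fl"
  Row 1: "olb"
  Row 2: "od"
First row length: 2

2


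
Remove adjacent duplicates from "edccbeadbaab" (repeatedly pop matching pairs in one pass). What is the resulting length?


Input: edccbeadbaab
Stack-based adjacent duplicate removal:
  Read 'e': push. Stack: e
  Read 'd': push. Stack: ed
  Read 'c': push. Stack: edc
  Read 'c': matches stack top 'c' => pop. Stack: ed
  Read 'b': push. Stack: edb
  Read 'e': push. Stack: edbe
  Read 'a': push. Stack: edbea
  Read 'd': push. Stack: edbead
  Read 'b': push. Stack: edbeadb
  Read 'a': push. Stack: edbeadba
  Read 'a': matches stack top 'a' => pop. Stack: edbeadb
  Read 'b': matches stack top 'b' => pop. Stack: edbead
Final stack: "edbead" (length 6)

6


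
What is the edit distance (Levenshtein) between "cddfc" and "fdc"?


Computing edit distance: "cddfc" -> "fdc"
DP table:
           f    d    c
      0    1    2    3
  c   1    1    2    2
  d   2    2    1    2
  d   3    3    2    2
  f   4    3    3    3
  c   5    4    4    3
Edit distance = dp[5][3] = 3

3


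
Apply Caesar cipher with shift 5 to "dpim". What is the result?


Caesar cipher: shift "dpim" by 5
  'd' (pos 3) + 5 = pos 8 = 'i'
  'p' (pos 15) + 5 = pos 20 = 'u'
  'i' (pos 8) + 5 = pos 13 = 'n'
  'm' (pos 12) + 5 = pos 17 = 'r'
Result: iunr

iunr


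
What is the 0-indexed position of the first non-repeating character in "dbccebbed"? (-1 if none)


Input: dbccebbed
Character frequencies:
  'b': 3
  'c': 2
  'd': 2
  'e': 2
Scanning left to right for freq == 1:
  Position 0 ('d'): freq=2, skip
  Position 1 ('b'): freq=3, skip
  Position 2 ('c'): freq=2, skip
  Position 3 ('c'): freq=2, skip
  Position 4 ('e'): freq=2, skip
  Position 5 ('b'): freq=3, skip
  Position 6 ('b'): freq=3, skip
  Position 7 ('e'): freq=2, skip
  Position 8 ('d'): freq=2, skip
  No unique character found => answer = -1

-1


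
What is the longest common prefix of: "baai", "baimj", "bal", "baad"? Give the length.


Words: baai, baimj, bal, baad
  Position 0: all 'b' => match
  Position 1: all 'a' => match
  Position 2: ('a', 'i', 'l', 'a') => mismatch, stop
LCP = "ba" (length 2)

2


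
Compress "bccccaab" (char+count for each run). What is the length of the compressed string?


Input: bccccaab
Runs:
  'b' x 1 => "b1"
  'c' x 4 => "c4"
  'a' x 2 => "a2"
  'b' x 1 => "b1"
Compressed: "b1c4a2b1"
Compressed length: 8

8


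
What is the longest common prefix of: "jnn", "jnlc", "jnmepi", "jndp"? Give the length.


Words: jnn, jnlc, jnmepi, jndp
  Position 0: all 'j' => match
  Position 1: all 'n' => match
  Position 2: ('n', 'l', 'm', 'd') => mismatch, stop
LCP = "jn" (length 2)

2


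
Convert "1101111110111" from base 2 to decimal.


Input: "1101111110111" in base 2
Positional expansion:
  Digit '1' (value 1) x 2^12 = 4096
  Digit '1' (value 1) x 2^11 = 2048
  Digit '0' (value 0) x 2^10 = 0
  Digit '1' (value 1) x 2^9 = 512
  Digit '1' (value 1) x 2^8 = 256
  Digit '1' (value 1) x 2^7 = 128
  Digit '1' (value 1) x 2^6 = 64
  Digit '1' (value 1) x 2^5 = 32
  Digit '1' (value 1) x 2^4 = 16
  Digit '0' (value 0) x 2^3 = 0
  Digit '1' (value 1) x 2^2 = 4
  Digit '1' (value 1) x 2^1 = 2
  Digit '1' (value 1) x 2^0 = 1
Sum = 7159

7159


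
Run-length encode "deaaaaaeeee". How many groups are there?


Input: deaaaaaeeee
Scanning for consecutive runs:
  Group 1: 'd' x 1 (positions 0-0)
  Group 2: 'e' x 1 (positions 1-1)
  Group 3: 'a' x 5 (positions 2-6)
  Group 4: 'e' x 4 (positions 7-10)
Total groups: 4

4


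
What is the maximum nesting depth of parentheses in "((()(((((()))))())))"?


Input: "((()(((((()))))())))"
Tracking depth:
  Position 0 '(': depth becomes 1
  Position 1 '(': depth becomes 2
  Position 2 '(': depth becomes 3
  Position 3 ')': depth becomes 2
  Position 4 '(': depth becomes 3
  Position 5 '(': depth becomes 4
  Position 6 '(': depth becomes 5
  Position 7 '(': depth becomes 6
  Position 8 '(': depth becomes 7
  Position 9 '(': depth becomes 8
  Position 10 ')': depth becomes 7
  Position 11 ')': depth becomes 6
  Position 12 ')': depth becomes 5
  Position 13 ')': depth becomes 4
  Position 14 ')': depth becomes 3
  Position 15 '(': depth becomes 4
  Position 16 ')': depth becomes 3
  Position 17 ')': depth becomes 2
  Position 18 ')': depth becomes 1
  Position 19 ')': depth becomes 0
Maximum depth reached: 8

8


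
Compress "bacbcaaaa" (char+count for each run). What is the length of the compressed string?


Input: bacbcaaaa
Runs:
  'b' x 1 => "b1"
  'a' x 1 => "a1"
  'c' x 1 => "c1"
  'b' x 1 => "b1"
  'c' x 1 => "c1"
  'a' x 4 => "a4"
Compressed: "b1a1c1b1c1a4"
Compressed length: 12

12


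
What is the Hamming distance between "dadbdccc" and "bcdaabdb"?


Comparing "dadbdccc" and "bcdaabdb" position by position:
  Position 0: 'd' vs 'b' => differ
  Position 1: 'a' vs 'c' => differ
  Position 2: 'd' vs 'd' => same
  Position 3: 'b' vs 'a' => differ
  Position 4: 'd' vs 'a' => differ
  Position 5: 'c' vs 'b' => differ
  Position 6: 'c' vs 'd' => differ
  Position 7: 'c' vs 'b' => differ
Total differences (Hamming distance): 7

7


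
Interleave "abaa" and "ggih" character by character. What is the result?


Interleaving "abaa" and "ggih":
  Position 0: 'a' from first, 'g' from second => "ag"
  Position 1: 'b' from first, 'g' from second => "bg"
  Position 2: 'a' from first, 'i' from second => "ai"
  Position 3: 'a' from first, 'h' from second => "ah"
Result: agbgaiah

agbgaiah


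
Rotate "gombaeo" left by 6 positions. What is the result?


Input: "gombaeo", rotate left by 6
First 6 characters: "gombae"
Remaining characters: "o"
Concatenate remaining + first: "o" + "gombae" = "ogombae"

ogombae


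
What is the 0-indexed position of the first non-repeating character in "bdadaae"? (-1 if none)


Input: bdadaae
Character frequencies:
  'a': 3
  'b': 1
  'd': 2
  'e': 1
Scanning left to right for freq == 1:
  Position 0 ('b'): unique! => answer = 0

0


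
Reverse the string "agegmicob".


Input: agegmicob
Reading characters right to left:
  Position 8: 'b'
  Position 7: 'o'
  Position 6: 'c'
  Position 5: 'i'
  Position 4: 'm'
  Position 3: 'g'
  Position 2: 'e'
  Position 1: 'g'
  Position 0: 'a'
Reversed: bocimgega

bocimgega


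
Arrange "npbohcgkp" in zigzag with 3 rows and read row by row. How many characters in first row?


Zigzag "npbohcgkp" into 3 rows:
Placing characters:
  'n' => row 0
  'p' => row 1
  'b' => row 2
  'o' => row 1
  'h' => row 0
  'c' => row 1
  'g' => row 2
  'k' => row 1
  'p' => row 0
Rows:
  Row 0: "nhp"
  Row 1: "pock"
  Row 2: "bg"
First row length: 3

3


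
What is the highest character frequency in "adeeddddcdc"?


Input: adeeddddcdc
Character counts:
  'a': 1
  'c': 2
  'd': 6
  'e': 2
Maximum frequency: 6

6


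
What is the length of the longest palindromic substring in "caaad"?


Input: "caaad"
Checking substrings for palindromes:
  [1:4] "aaa" (len 3) => palindrome
  [1:3] "aa" (len 2) => palindrome
  [2:4] "aa" (len 2) => palindrome
Longest palindromic substring: "aaa" with length 3

3


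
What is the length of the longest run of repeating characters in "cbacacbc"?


Input: "cbacacbc"
Scanning for longest run:
  Position 1 ('b'): new char, reset run to 1
  Position 2 ('a'): new char, reset run to 1
  Position 3 ('c'): new char, reset run to 1
  Position 4 ('a'): new char, reset run to 1
  Position 5 ('c'): new char, reset run to 1
  Position 6 ('b'): new char, reset run to 1
  Position 7 ('c'): new char, reset run to 1
Longest run: 'c' with length 1

1


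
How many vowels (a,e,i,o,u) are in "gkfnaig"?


Input: gkfnaig
Checking each character:
  'g' at position 0: consonant
  'k' at position 1: consonant
  'f' at position 2: consonant
  'n' at position 3: consonant
  'a' at position 4: vowel (running total: 1)
  'i' at position 5: vowel (running total: 2)
  'g' at position 6: consonant
Total vowels: 2

2


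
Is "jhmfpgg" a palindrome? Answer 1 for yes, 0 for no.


Input: jhmfpgg
Reversed: ggpfmhj
  Compare pos 0 ('j') with pos 6 ('g'): MISMATCH
  Compare pos 1 ('h') with pos 5 ('g'): MISMATCH
  Compare pos 2 ('m') with pos 4 ('p'): MISMATCH
Result: not a palindrome

0


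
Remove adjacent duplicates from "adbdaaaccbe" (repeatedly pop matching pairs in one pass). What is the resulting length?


Input: adbdaaaccbe
Stack-based adjacent duplicate removal:
  Read 'a': push. Stack: a
  Read 'd': push. Stack: ad
  Read 'b': push. Stack: adb
  Read 'd': push. Stack: adbd
  Read 'a': push. Stack: adbda
  Read 'a': matches stack top 'a' => pop. Stack: adbd
  Read 'a': push. Stack: adbda
  Read 'c': push. Stack: adbdac
  Read 'c': matches stack top 'c' => pop. Stack: adbda
  Read 'b': push. Stack: adbdab
  Read 'e': push. Stack: adbdabe
Final stack: "adbdabe" (length 7)

7


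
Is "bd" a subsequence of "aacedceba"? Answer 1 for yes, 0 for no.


Check if "bd" is a subsequence of "aacedceba"
Greedy scan:
  Position 0 ('a'): no match needed
  Position 1 ('a'): no match needed
  Position 2 ('c'): no match needed
  Position 3 ('e'): no match needed
  Position 4 ('d'): no match needed
  Position 5 ('c'): no match needed
  Position 6 ('e'): no match needed
  Position 7 ('b'): matches sub[0] = 'b'
  Position 8 ('a'): no match needed
Only matched 1/2 characters => not a subsequence

0


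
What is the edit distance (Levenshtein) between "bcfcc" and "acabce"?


Computing edit distance: "bcfcc" -> "acabce"
DP table:
           a    c    a    b    c    e
      0    1    2    3    4    5    6
  b   1    1    2    3    3    4    5
  c   2    2    1    2    3    3    4
  f   3    3    2    2    3    4    4
  c   4    4    3    3    3    3    4
  c   5    5    4    4    4    3    4
Edit distance = dp[5][6] = 4

4


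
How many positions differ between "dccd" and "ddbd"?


Comparing "dccd" and "ddbd" position by position:
  Position 0: 'd' vs 'd' => same
  Position 1: 'c' vs 'd' => DIFFER
  Position 2: 'c' vs 'b' => DIFFER
  Position 3: 'd' vs 'd' => same
Positions that differ: 2

2


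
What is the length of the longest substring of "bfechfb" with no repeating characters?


Input: "bfechfb"
Sliding window (track last position of each char):
  Position 0 ('b'): window [0,0] length 1 -- new best
  Position 1 ('f'): window [0,1] length 2 -- new best
  Position 2 ('e'): window [0,2] length 3 -- new best
  Position 3 ('c'): window [0,3] length 4 -- new best
  Position 4 ('h'): window [0,4] length 5 -- new best
  Position 5 ('f'): repeat (last at 1), move window start to 2
  Position 5 ('f'): window [2,5] length 4
  Position 6 ('b'): window [2,6] length 5
Longest substring with no repeats: "bfech" with length 5

5


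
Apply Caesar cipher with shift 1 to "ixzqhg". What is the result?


Caesar cipher: shift "ixzqhg" by 1
  'i' (pos 8) + 1 = pos 9 = 'j'
  'x' (pos 23) + 1 = pos 24 = 'y'
  'z' (pos 25) + 1 = pos 0 = 'a'
  'q' (pos 16) + 1 = pos 17 = 'r'
  'h' (pos 7) + 1 = pos 8 = 'i'
  'g' (pos 6) + 1 = pos 7 = 'h'
Result: jyarih

jyarih


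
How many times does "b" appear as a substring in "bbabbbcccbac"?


Searching for "b" in "bbabbbcccbac"
Scanning each position:
  Position 0: "b" => MATCH
  Position 1: "b" => MATCH
  Position 2: "a" => no
  Position 3: "b" => MATCH
  Position 4: "b" => MATCH
  Position 5: "b" => MATCH
  Position 6: "c" => no
  Position 7: "c" => no
  Position 8: "c" => no
  Position 9: "b" => MATCH
  Position 10: "a" => no
  Position 11: "c" => no
Total occurrences: 6

6


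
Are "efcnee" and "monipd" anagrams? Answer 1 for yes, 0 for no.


Strings: "efcnee", "monipd"
Sorted first:  ceeefn
Sorted second: dimnop
Differ at position 0: 'c' vs 'd' => not anagrams

0


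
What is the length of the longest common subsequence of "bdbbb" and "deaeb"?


LCS of "bdbbb" and "deaeb"
DP table:
           d    e    a    e    b
      0    0    0    0    0    0
  b   0    0    0    0    0    1
  d   0    1    1    1    1    1
  b   0    1    1    1    1    2
  b   0    1    1    1    1    2
  b   0    1    1    1    1    2
LCS length = dp[5][5] = 2

2


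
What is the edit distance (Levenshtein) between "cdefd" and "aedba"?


Computing edit distance: "cdefd" -> "aedba"
DP table:
           a    e    d    b    a
      0    1    2    3    4    5
  c   1    1    2    3    4    5
  d   2    2    2    2    3    4
  e   3    3    2    3    3    4
  f   4    4    3    3    4    4
  d   5    5    4    3    4    5
Edit distance = dp[5][5] = 5

5


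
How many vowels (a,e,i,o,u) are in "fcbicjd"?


Input: fcbicjd
Checking each character:
  'f' at position 0: consonant
  'c' at position 1: consonant
  'b' at position 2: consonant
  'i' at position 3: vowel (running total: 1)
  'c' at position 4: consonant
  'j' at position 5: consonant
  'd' at position 6: consonant
Total vowels: 1

1


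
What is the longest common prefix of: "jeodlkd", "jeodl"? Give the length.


Words: jeodlkd, jeodl
  Position 0: all 'j' => match
  Position 1: all 'e' => match
  Position 2: all 'o' => match
  Position 3: all 'd' => match
  Position 4: all 'l' => match
LCP = "jeodl" (length 5)

5


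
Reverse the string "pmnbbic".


Input: pmnbbic
Reading characters right to left:
  Position 6: 'c'
  Position 5: 'i'
  Position 4: 'b'
  Position 3: 'b'
  Position 2: 'n'
  Position 1: 'm'
  Position 0: 'p'
Reversed: cibbnmp

cibbnmp


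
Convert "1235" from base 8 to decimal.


Input: "1235" in base 8
Positional expansion:
  Digit '1' (value 1) x 8^3 = 512
  Digit '2' (value 2) x 8^2 = 128
  Digit '3' (value 3) x 8^1 = 24
  Digit '5' (value 5) x 8^0 = 5
Sum = 669

669


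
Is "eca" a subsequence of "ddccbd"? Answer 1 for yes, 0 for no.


Check if "eca" is a subsequence of "ddccbd"
Greedy scan:
  Position 0 ('d'): no match needed
  Position 1 ('d'): no match needed
  Position 2 ('c'): no match needed
  Position 3 ('c'): no match needed
  Position 4 ('b'): no match needed
  Position 5 ('d'): no match needed
Only matched 0/3 characters => not a subsequence

0


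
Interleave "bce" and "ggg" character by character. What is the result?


Interleaving "bce" and "ggg":
  Position 0: 'b' from first, 'g' from second => "bg"
  Position 1: 'c' from first, 'g' from second => "cg"
  Position 2: 'e' from first, 'g' from second => "eg"
Result: bgcgeg

bgcgeg


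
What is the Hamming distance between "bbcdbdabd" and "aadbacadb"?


Comparing "bbcdbdabd" and "aadbacadb" position by position:
  Position 0: 'b' vs 'a' => differ
  Position 1: 'b' vs 'a' => differ
  Position 2: 'c' vs 'd' => differ
  Position 3: 'd' vs 'b' => differ
  Position 4: 'b' vs 'a' => differ
  Position 5: 'd' vs 'c' => differ
  Position 6: 'a' vs 'a' => same
  Position 7: 'b' vs 'd' => differ
  Position 8: 'd' vs 'b' => differ
Total differences (Hamming distance): 8

8


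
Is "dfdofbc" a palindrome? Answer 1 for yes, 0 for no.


Input: dfdofbc
Reversed: cbfodfd
  Compare pos 0 ('d') with pos 6 ('c'): MISMATCH
  Compare pos 1 ('f') with pos 5 ('b'): MISMATCH
  Compare pos 2 ('d') with pos 4 ('f'): MISMATCH
Result: not a palindrome

0


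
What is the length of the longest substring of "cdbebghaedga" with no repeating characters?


Input: "cdbebghaedga"
Sliding window (track last position of each char):
  Position 0 ('c'): window [0,0] length 1 -- new best
  Position 1 ('d'): window [0,1] length 2 -- new best
  Position 2 ('b'): window [0,2] length 3 -- new best
  Position 3 ('e'): window [0,3] length 4 -- new best
  Position 4 ('b'): repeat (last at 2), move window start to 3
  Position 4 ('b'): window [3,4] length 2
  Position 5 ('g'): window [3,5] length 3
  Position 6 ('h'): window [3,6] length 4
  Position 7 ('a'): window [3,7] length 5 -- new best
  Position 8 ('e'): repeat (last at 3), move window start to 4
  Position 8 ('e'): window [4,8] length 5
  Position 9 ('d'): window [4,9] length 6 -- new best
  Position 10 ('g'): repeat (last at 5), move window start to 6
  Position 10 ('g'): window [6,10] length 5
  Position 11 ('a'): repeat (last at 7), move window start to 8
  Position 11 ('a'): window [8,11] length 4
Longest substring with no repeats: "bghaed" with length 6

6


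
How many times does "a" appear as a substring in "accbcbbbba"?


Searching for "a" in "accbcbbbba"
Scanning each position:
  Position 0: "a" => MATCH
  Position 1: "c" => no
  Position 2: "c" => no
  Position 3: "b" => no
  Position 4: "c" => no
  Position 5: "b" => no
  Position 6: "b" => no
  Position 7: "b" => no
  Position 8: "b" => no
  Position 9: "a" => MATCH
Total occurrences: 2

2


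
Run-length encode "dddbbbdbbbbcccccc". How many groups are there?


Input: dddbbbdbbbbcccccc
Scanning for consecutive runs:
  Group 1: 'd' x 3 (positions 0-2)
  Group 2: 'b' x 3 (positions 3-5)
  Group 3: 'd' x 1 (positions 6-6)
  Group 4: 'b' x 4 (positions 7-10)
  Group 5: 'c' x 6 (positions 11-16)
Total groups: 5

5


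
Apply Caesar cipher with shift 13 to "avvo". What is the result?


Caesar cipher: shift "avvo" by 13
  'a' (pos 0) + 13 = pos 13 = 'n'
  'v' (pos 21) + 13 = pos 8 = 'i'
  'v' (pos 21) + 13 = pos 8 = 'i'
  'o' (pos 14) + 13 = pos 1 = 'b'
Result: niib

niib


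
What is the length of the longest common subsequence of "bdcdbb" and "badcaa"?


LCS of "bdcdbb" and "badcaa"
DP table:
           b    a    d    c    a    a
      0    0    0    0    0    0    0
  b   0    1    1    1    1    1    1
  d   0    1    1    2    2    2    2
  c   0    1    1    2    3    3    3
  d   0    1    1    2    3    3    3
  b   0    1    1    2    3    3    3
  b   0    1    1    2    3    3    3
LCS length = dp[6][6] = 3

3


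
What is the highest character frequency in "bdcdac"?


Input: bdcdac
Character counts:
  'a': 1
  'b': 1
  'c': 2
  'd': 2
Maximum frequency: 2

2


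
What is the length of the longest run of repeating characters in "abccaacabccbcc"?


Input: "abccaacabccbcc"
Scanning for longest run:
  Position 1 ('b'): new char, reset run to 1
  Position 2 ('c'): new char, reset run to 1
  Position 3 ('c'): continues run of 'c', length=2
  Position 4 ('a'): new char, reset run to 1
  Position 5 ('a'): continues run of 'a', length=2
  Position 6 ('c'): new char, reset run to 1
  Position 7 ('a'): new char, reset run to 1
  Position 8 ('b'): new char, reset run to 1
  Position 9 ('c'): new char, reset run to 1
  Position 10 ('c'): continues run of 'c', length=2
  Position 11 ('b'): new char, reset run to 1
  Position 12 ('c'): new char, reset run to 1
  Position 13 ('c'): continues run of 'c', length=2
Longest run: 'c' with length 2

2


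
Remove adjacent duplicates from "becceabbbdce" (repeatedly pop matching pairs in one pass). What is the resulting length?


Input: becceabbbdce
Stack-based adjacent duplicate removal:
  Read 'b': push. Stack: b
  Read 'e': push. Stack: be
  Read 'c': push. Stack: bec
  Read 'c': matches stack top 'c' => pop. Stack: be
  Read 'e': matches stack top 'e' => pop. Stack: b
  Read 'a': push. Stack: ba
  Read 'b': push. Stack: bab
  Read 'b': matches stack top 'b' => pop. Stack: ba
  Read 'b': push. Stack: bab
  Read 'd': push. Stack: babd
  Read 'c': push. Stack: babdc
  Read 'e': push. Stack: babdce
Final stack: "babdce" (length 6)

6


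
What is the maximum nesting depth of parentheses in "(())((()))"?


Input: "(())((()))"
Tracking depth:
  Position 0 '(': depth becomes 1
  Position 1 '(': depth becomes 2
  Position 2 ')': depth becomes 1
  Position 3 ')': depth becomes 0
  Position 4 '(': depth becomes 1
  Position 5 '(': depth becomes 2
  Position 6 '(': depth becomes 3
  Position 7 ')': depth becomes 2
  Position 8 ')': depth becomes 1
  Position 9 ')': depth becomes 0
Maximum depth reached: 3

3


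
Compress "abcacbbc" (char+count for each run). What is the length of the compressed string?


Input: abcacbbc
Runs:
  'a' x 1 => "a1"
  'b' x 1 => "b1"
  'c' x 1 => "c1"
  'a' x 1 => "a1"
  'c' x 1 => "c1"
  'b' x 2 => "b2"
  'c' x 1 => "c1"
Compressed: "a1b1c1a1c1b2c1"
Compressed length: 14

14


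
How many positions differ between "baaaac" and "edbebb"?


Comparing "baaaac" and "edbebb" position by position:
  Position 0: 'b' vs 'e' => DIFFER
  Position 1: 'a' vs 'd' => DIFFER
  Position 2: 'a' vs 'b' => DIFFER
  Position 3: 'a' vs 'e' => DIFFER
  Position 4: 'a' vs 'b' => DIFFER
  Position 5: 'c' vs 'b' => DIFFER
Positions that differ: 6

6


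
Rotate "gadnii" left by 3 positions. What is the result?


Input: "gadnii", rotate left by 3
First 3 characters: "gad"
Remaining characters: "nii"
Concatenate remaining + first: "nii" + "gad" = "niigad"

niigad


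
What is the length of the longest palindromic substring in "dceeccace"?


Input: "dceeccace"
Checking substrings for palindromes:
  [1:5] "ceec" (len 4) => palindrome
  [5:8] "cac" (len 3) => palindrome
  [2:4] "ee" (len 2) => palindrome
  [4:6] "cc" (len 2) => palindrome
Longest palindromic substring: "ceec" with length 4

4


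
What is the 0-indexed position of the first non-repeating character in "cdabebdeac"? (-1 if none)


Input: cdabebdeac
Character frequencies:
  'a': 2
  'b': 2
  'c': 2
  'd': 2
  'e': 2
Scanning left to right for freq == 1:
  Position 0 ('c'): freq=2, skip
  Position 1 ('d'): freq=2, skip
  Position 2 ('a'): freq=2, skip
  Position 3 ('b'): freq=2, skip
  Position 4 ('e'): freq=2, skip
  Position 5 ('b'): freq=2, skip
  Position 6 ('d'): freq=2, skip
  Position 7 ('e'): freq=2, skip
  Position 8 ('a'): freq=2, skip
  Position 9 ('c'): freq=2, skip
  No unique character found => answer = -1

-1


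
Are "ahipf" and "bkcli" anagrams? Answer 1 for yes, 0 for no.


Strings: "ahipf", "bkcli"
Sorted first:  afhip
Sorted second: bcikl
Differ at position 0: 'a' vs 'b' => not anagrams

0


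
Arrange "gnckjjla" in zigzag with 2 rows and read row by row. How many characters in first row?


Zigzag "gnckjjla" into 2 rows:
Placing characters:
  'g' => row 0
  'n' => row 1
  'c' => row 0
  'k' => row 1
  'j' => row 0
  'j' => row 1
  'l' => row 0
  'a' => row 1
Rows:
  Row 0: "gcjl"
  Row 1: "nkja"
First row length: 4

4


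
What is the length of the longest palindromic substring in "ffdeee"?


Input: "ffdeee"
Checking substrings for palindromes:
  [3:6] "eee" (len 3) => palindrome
  [0:2] "ff" (len 2) => palindrome
  [3:5] "ee" (len 2) => palindrome
  [4:6] "ee" (len 2) => palindrome
Longest palindromic substring: "eee" with length 3

3


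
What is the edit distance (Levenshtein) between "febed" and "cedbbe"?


Computing edit distance: "febed" -> "cedbbe"
DP table:
           c    e    d    b    b    e
      0    1    2    3    4    5    6
  f   1    1    2    3    4    5    6
  e   2    2    1    2    3    4    5
  b   3    3    2    2    2    3    4
  e   4    4    3    3    3    3    3
  d   5    5    4    3    4    4    4
Edit distance = dp[5][6] = 4

4


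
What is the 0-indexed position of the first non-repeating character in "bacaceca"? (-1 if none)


Input: bacaceca
Character frequencies:
  'a': 3
  'b': 1
  'c': 3
  'e': 1
Scanning left to right for freq == 1:
  Position 0 ('b'): unique! => answer = 0

0


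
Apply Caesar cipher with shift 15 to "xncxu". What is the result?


Caesar cipher: shift "xncxu" by 15
  'x' (pos 23) + 15 = pos 12 = 'm'
  'n' (pos 13) + 15 = pos 2 = 'c'
  'c' (pos 2) + 15 = pos 17 = 'r'
  'x' (pos 23) + 15 = pos 12 = 'm'
  'u' (pos 20) + 15 = pos 9 = 'j'
Result: mcrmj

mcrmj
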